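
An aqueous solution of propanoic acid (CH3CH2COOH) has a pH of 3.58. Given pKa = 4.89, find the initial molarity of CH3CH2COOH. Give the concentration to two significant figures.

[H+] = 10^(-3.58) = 2.63 × 10^-4 M = x
Ka = 10^(−4.89) = 1.29 × 10^-5
Ka = x²/(C₀ − x) ⇒ C₀ = x + x²/Ka
C₀ = 2.63 × 10^-4 + (2.63 × 10^-4)²/(1.29 × 10^-5) = 5.62 × 10^-3 M

C₀ = 5.6 × 10^-3 M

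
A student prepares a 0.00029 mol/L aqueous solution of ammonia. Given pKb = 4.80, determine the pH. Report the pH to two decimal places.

pH = 9.78

NH3 + H2O ⇌ NH4+ + OH-
Kb = 10^(−4.80) = 1.58 × 10^-5
From the ICE table, Kb = [OH-]²/(0.00029 − [OH-]) = 1.58 × 10^-5.
The 5% rule fails; solving [OH-]² + Kb·[OH-] − Kb·C₀ = 0 exactly:
[OH-] = [−1.58e-05 + √(1.58e-05² + 1.83e-08)]/2 = 6.02 × 10^-5 M
pOH = 4.22, so pH = 14.00 − pOH = 9.78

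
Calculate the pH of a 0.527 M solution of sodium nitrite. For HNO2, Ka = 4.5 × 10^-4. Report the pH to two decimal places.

NO2- is the conjugate base of the weak acid HNO2.
Kb = Kw/Ka = 1.0×10^-14 / 4.5 × 10^-4 = 2.22 × 10^-11
Kb = x²/(0.527 − x) = 2.22 × 10^-11
Since Kb ≪ C₀, x ≈ √(Kb·C₀) = 3.42 × 10^-6 M.
pOH = −log(3.42 × 10^-6) = 5.47; pH = 14.00 − 5.47 = 8.53

pH = 8.53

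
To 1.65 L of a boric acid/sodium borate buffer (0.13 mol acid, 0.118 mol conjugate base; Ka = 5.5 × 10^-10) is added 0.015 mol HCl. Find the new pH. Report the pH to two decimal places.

pH = 9.11

Added H+ converts B(OH)4- to B(OH)3: B(OH)3 → 0.145 mol, B(OH)4- → 0.103 mol.
pKa = −log(5.5 × 10^-10) = 9.260
Henderson–Hasselbalch with mole ratio 0.103/0.145: pH = 9.260 + (-0.149)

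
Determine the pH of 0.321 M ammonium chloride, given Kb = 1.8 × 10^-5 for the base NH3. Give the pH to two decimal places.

NH4+ is the conjugate acid of the weak base NH3.
Ka = Kw/Kb = 1.0×10^-14 / 1.8 × 10^-5 = 5.56 × 10^-10
From the ICE table, Ka = [H+]²/(0.321 − [H+]) = 5.56 × 10^-10.
Since Ka ≪ C₀, [H+] ≈ √(Ka·C₀) = 1.34 × 10^-5 M.
pH = −log[H+] = −log(1.34 × 10^-5) = 4.87

pH = 4.87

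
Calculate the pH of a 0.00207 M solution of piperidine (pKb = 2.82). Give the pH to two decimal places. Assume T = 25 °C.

C5H10NH + H2O ⇌ C5H10NH2+ + OH-
Kb = 10^(−2.82) = 1.51 × 10^-3
From the ICE table, Kb = [OH-]²/(0.00207 − [OH-]) = 1.51 × 10^-3.
The 5% rule fails; solving [OH-]² + Kb·[OH-] − Kb·C₀ = 0 exactly:
[OH-] = [−0.00151 + √(0.00151² + 1.25e-05)]/2 = 1.17 × 10^-3 M
pOH = −log(1.17 × 10^-3) = 2.93; pH = 14.00 − 2.93 = 11.07

pH = 11.07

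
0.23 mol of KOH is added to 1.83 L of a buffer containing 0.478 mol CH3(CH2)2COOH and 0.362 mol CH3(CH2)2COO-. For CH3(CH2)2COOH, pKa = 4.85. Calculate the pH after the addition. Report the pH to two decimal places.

pH = 5.23

After neutralization: n(CH3(CH2)2COOH) = 0.248 mol, n(CH3(CH2)2COO-) = 0.592 mol.
Henderson–Hasselbalch with mole ratio 0.592/0.248: pH = 4.85 + (+0.378)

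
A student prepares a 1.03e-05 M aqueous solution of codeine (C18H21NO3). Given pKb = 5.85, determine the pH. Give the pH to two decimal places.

pH = 8.50

C18H21NO3 + H2O ⇌ C18H22NO3+ + OH-
Kb = 10^(−5.85) = 1.41 × 10^-6
From the ICE table, Kb = x²/(1.03e-05 − x) = 1.41 × 10^-6.
x is not negligible relative to C₀; solve x² + 1.41e-06·x − 1.45e-11 = 0.
x = [−1.41e-06 + √(1.41e-06² + 5.81e-11)]/2 = 3.17 × 10^-6 M
pOH = 5.50, so pH = 14.00 − pOH = 8.50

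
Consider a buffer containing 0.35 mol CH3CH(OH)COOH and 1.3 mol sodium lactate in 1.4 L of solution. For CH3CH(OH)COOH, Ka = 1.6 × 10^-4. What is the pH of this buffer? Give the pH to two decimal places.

pKa = −log(1.6 × 10^-4) = 3.796
pH = pKa + log([A⁻]/[HA]) = 3.796 + log(1.3/0.35)
pH = 3.796 + (+0.570) = 4.37

pH = 4.37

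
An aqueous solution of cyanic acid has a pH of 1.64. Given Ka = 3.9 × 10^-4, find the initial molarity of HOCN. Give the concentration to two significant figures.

[H+] = 10^(-1.64) = 2.29 × 10^-2 M = x
Ka = x²/(C₀ − x) ⇒ C₀ = x + x²/Ka
C₀ = 2.29 × 10^-2 + (2.29 × 10^-2)²/(3.9 × 10^-4) = 1.37 M

C₀ = 1.4 M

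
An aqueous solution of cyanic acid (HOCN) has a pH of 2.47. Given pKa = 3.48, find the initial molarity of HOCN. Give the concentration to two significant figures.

[H+] = 10^(-2.47) = 3.39 × 10^-3 M = x
Ka = 10^(−3.48) = 3.31 × 10^-4
Ka = x²/(C₀ − x) ⇒ C₀ = x + x²/Ka
C₀ = 3.39 × 10^-3 + (3.39 × 10^-3)²/(3.31 × 10^-4) = 3.81 × 10^-2 M

C₀ = 3.8 × 10^-2 M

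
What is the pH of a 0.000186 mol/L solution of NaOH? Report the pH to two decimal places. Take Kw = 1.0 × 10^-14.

pH = 10.27

NaOH is a strong base; [OH-] = 0.000186 M.
pOH = -log(0.000186) = 3.73
pH = 14.00 - 3.73 = 10.27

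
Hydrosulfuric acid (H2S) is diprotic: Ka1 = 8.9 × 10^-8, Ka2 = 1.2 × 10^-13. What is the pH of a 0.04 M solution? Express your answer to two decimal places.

Since Ka1 ≫ Ka2, the first ionization dominates [H+].
Ka1 = x²/(0.04 − x) = 8.9 × 10^-8
x ≈ √(8.9 × 10^-8 × 0.04) = 5.97 × 10^-5 M
pH = −log(5.97 × 10^-5) = 4.22

pH = 4.22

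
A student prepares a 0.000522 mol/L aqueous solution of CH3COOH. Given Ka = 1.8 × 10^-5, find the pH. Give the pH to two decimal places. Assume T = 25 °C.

CH3COOH ⇌ CH3COO- + H+
From the ICE table, Ka = [H+]²/(0.000522 − [H+]) = 1.8 × 10^-5.
The 5% rule fails; solving [H+]² + Ka·[H+] − Ka·C₀ = 0 exactly:
[H+] = (−Ka + √(Ka² + 4·Ka·C₀))/2 = 8.83 × 10^-5 M
pH = −log[H+] = −log(8.83 × 10^-5) = 4.05

pH = 4.05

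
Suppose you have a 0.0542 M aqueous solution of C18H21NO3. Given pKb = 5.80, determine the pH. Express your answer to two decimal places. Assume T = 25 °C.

C18H21NO3 + H2O ⇌ C18H22NO3+ + OH-
Kb = 10^(−5.80) = 1.58 × 10^-6
From the ICE table, Kb = [OH-]²/(0.0542 − [OH-]) = 1.58 × 10^-6.
Since Kb ≪ C₀, [OH-] ≈ √(Kb·C₀) = 2.93 × 10^-4 M.
pOH = −log(2.93 × 10^-4) = 3.53; pH = 14.00 − 3.53 = 10.47

pH = 10.47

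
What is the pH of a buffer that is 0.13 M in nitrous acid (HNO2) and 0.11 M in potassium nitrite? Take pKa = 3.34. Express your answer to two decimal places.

Henderson–Hasselbalch: pH = pKa + log([NO2-]/[HNO2]) = 3.34 + log(0.11/0.13)
pH = 3.34 + (-0.073) = 3.27

pH = 3.27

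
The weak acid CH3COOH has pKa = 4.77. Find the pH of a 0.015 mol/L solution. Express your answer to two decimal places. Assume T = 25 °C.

CH3COOH ⇌ CH3COO- + H+
Ka = 10^(−4.77) = 1.70 × 10^-5
Ka = [H+]²/(0.015 − [H+]) = 1.70 × 10^-5
Neglecting [H+] in the denominator: [H+] = √(1.70 × 10^-5 × 0.015) = 5.05 × 10^-4 M
pH = −log[H+] = −log(5.05 × 10^-4) = 3.30

pH = 3.30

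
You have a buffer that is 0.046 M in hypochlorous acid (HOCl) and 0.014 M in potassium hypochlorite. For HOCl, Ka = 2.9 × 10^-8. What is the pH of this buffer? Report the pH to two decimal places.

pH = 7.02

pKa = −log(2.9 × 10^-8) = 7.538
Henderson–Hasselbalch: pH = pKa + log([OCl-]/[HOCl]) = 7.538 + log(0.014/0.046)
pH = 7.538 + (-0.517) = 7.02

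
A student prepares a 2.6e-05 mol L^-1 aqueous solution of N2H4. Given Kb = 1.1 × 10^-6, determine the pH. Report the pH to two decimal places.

N2H4 + H2O ⇌ N2H5+ + OH-
From the ICE table, Kb = [OH-]²/(2.6e-05 − [OH-]) = 1.1 × 10^-6.
The 5% rule fails; solving [OH-]² + Kb·[OH-] − Kb·C₀ = 0 exactly:
[OH-] = [−1.1e-06 + √(1.1e-06² + 1.14e-10)]/2 = 4.83 × 10^-6 M
pOH = 5.32, so pH = 14.00 − pOH = 8.68

pH = 8.68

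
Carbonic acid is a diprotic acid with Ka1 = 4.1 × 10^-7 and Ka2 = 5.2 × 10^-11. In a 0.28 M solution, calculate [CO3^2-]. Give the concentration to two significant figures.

First ionization gives [H+] ≈ [HCO3-] = 3.39 × 10^-4 M.
Second step: Ka2 = [H+][CO3^2-]/[HCO3-] ≈ [CO3^2-] (since [H+] ≈ [HCO3-]).
So [CO3^2-] ≈ Ka2.

5.2 × 10^-11 M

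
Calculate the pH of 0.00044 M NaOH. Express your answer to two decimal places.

NaOH is a strong base; [OH-] = 0.00044 M.
pOH = -log(0.00044) = 3.36
pH = 14.00 - 3.36 = 10.64

pH = 10.64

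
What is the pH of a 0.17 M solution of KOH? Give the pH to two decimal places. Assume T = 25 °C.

pH = 13.23

KOH is a strong base; [OH-] = 0.17 M.
pOH = -log(0.17) = 0.77
pH = 14.00 - 0.77 = 13.23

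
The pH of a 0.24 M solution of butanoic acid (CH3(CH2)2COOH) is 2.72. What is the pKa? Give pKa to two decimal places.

[H+] = 10^(-2.72) = 1.91 × 10^-3 M
At equilibrium [HA] = 0.24 − 1.91 × 10^-3 = 2.38 × 10^-1 M
Ka = [H+][A-]/[HA] = (1.91 × 10^-3)² / 2.38 × 10^-1 = 1.53 × 10^-5
pKa = -log(1.53 × 10^-5) = 4.82

pKa = 4.82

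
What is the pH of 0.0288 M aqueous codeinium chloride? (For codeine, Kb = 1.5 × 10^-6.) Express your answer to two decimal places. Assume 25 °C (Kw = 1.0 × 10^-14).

C18H22NO3+ is the conjugate acid of the weak base C18H21NO3.
Ka = Kw/Kb = 1.0×10^-14 / 1.5 × 10^-6 = 6.67 × 10^-9
From the ICE table, Ka = [H+]²/(0.0288 − [H+]) = 6.67 × 10^-9.
Neglecting [H+] in the denominator: [H+] = √(6.67 × 10^-9 × 0.0288) = 1.39 × 10^-5 M
([H+]/C₀ = 0.048% < 5%, so the approximation holds.)
pH = −log[H+] = −log(1.39 × 10^-5) = 4.86

pH = 4.86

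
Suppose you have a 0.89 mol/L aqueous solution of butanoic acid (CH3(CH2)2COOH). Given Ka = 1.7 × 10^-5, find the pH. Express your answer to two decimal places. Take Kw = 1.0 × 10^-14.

pH = 2.41

CH3(CH2)2COOH ⇌ CH3(CH2)2COO- + H+
Let x = [H+] at equilibrium. Ka = x²/(0.89 − x).
Assume x ≪ 0.89: x ≈ √(1.7 × 10^-5 × 0.89) = 3.89 × 10^-3 M
pH = −log(3.89 × 10^-3) = 2.41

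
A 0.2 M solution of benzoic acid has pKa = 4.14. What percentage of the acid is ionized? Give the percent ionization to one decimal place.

1.9%

C6H5COOH ⇌ C6H5COO- + H+; let x = [H+] at equilibrium.
Ka = 10^(−4.14) = 7.24 × 10^-5
x ≈ √(Ka·C₀) = √(7.24 × 10^-5 × 0.2) = 3.81 × 10^-3 M
Fraction ionized = 3.81 × 10^-3 / 0.2 = 0.0191 → 1.9%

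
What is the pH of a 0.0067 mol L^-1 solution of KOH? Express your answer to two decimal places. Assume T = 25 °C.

pH = 11.83

KOH is a strong base; [OH-] = 0.0067 M.
pOH = -log(0.0067) = 2.17
pH = 14.00 - 2.17 = 11.83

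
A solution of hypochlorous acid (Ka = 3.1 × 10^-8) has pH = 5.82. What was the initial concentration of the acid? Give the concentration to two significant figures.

C₀ = 7.5 × 10^-5 M

[H+] = 10^(-5.82) = 1.51 × 10^-6 M = x
Ka = x²/(C₀ − x) ⇒ C₀ = x + x²/Ka
C₀ = 1.51 × 10^-6 + (1.51 × 10^-6)²/(3.1 × 10^-8) = 7.51 × 10^-5 M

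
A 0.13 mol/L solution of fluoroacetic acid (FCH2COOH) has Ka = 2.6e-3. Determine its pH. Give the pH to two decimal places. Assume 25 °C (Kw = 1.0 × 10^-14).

FCH2COOH ⇌ FCH2COO- + H+
From the ICE table, Ka = [H+]²/(0.13 − [H+]) = 2.6 × 10^-3.
The 5% rule fails; solving [H+]² + Ka·[H+] − Ka·C₀ = 0 exactly:
[H+] = (−Ka + √(Ka² + 4·Ka·C₀))/2 = 1.71 × 10^-2 M
pH = −log(1.71 × 10^-2) = 1.77

pH = 1.77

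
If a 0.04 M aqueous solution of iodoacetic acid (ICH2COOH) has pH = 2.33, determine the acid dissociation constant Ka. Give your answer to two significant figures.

Ka = 6.2 × 10^-4

[H+] = 10^(-2.33) = 4.68 × 10^-3 M
At equilibrium [HA] = 0.04 − 4.68 × 10^-3 = 3.53 × 10^-2 M
Ka = [H+][A-]/[HA] = (4.68 × 10^-3)² / 3.53 × 10^-2 = 6.2 × 10^-4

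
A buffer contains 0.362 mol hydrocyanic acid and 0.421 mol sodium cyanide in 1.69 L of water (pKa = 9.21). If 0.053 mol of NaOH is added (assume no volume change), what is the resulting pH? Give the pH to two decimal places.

OH- converts HCN to CN-: HCN → 0.309 mol, CN- → 0.474 mol.
Henderson–Hasselbalch with mole ratio 0.474/0.309: pH = 9.21 + (+0.186)

pH = 9.40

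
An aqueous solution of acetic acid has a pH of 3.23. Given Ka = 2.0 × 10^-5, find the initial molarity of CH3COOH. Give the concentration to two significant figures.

[H+] = 10^(-3.23) = 5.89 × 10^-4 M = x
Ka = x²/(C₀ − x) ⇒ C₀ = x + x²/Ka
C₀ = 5.89 × 10^-4 + (5.89 × 10^-4)²/(2.0 × 10^-5) = 1.79 × 10^-2 M

C₀ = 1.8 × 10^-2 M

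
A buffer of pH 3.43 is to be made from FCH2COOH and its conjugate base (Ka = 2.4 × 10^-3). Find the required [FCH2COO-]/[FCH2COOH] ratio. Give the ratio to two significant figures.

pKa = -log(2.4 × 10^-3) = 2.620
pH = pKa + log(r) ⇒ log(r) = 3.43 − 2.620 = +0.810
r = [FCH2COO-]/[FCH2COOH] = 10^(+0.810) = 6.46

ratio = 6.5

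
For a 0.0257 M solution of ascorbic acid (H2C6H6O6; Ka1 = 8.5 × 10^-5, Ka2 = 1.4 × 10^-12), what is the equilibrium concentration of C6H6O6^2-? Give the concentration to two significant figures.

1.4 × 10^-12 M

First ionization gives [H+] ≈ [HC6H6O6-] = 1.44 × 10^-3 M.
Second step: Ka2 = [H+][C6H6O6^2-]/[HC6H6O6-] ≈ [C6H6O6^2-] (since [H+] ≈ [HC6H6O6-]).
So [C6H6O6^2-] ≈ Ka2.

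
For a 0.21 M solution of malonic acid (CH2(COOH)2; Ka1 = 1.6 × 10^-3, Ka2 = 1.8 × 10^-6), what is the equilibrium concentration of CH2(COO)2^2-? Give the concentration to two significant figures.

First ionization gives [H+] ≈ [CH2(COOH)COO-] = 1.75 × 10^-2 M.
Second step: Ka2 = [H+][CH2(COO)2^2-]/[CH2(COOH)COO-] ≈ [CH2(COO)2^2-] (since [H+] ≈ [CH2(COOH)COO-]).
So [CH2(COO)2^2-] ≈ Ka2.

1.8 × 10^-6 M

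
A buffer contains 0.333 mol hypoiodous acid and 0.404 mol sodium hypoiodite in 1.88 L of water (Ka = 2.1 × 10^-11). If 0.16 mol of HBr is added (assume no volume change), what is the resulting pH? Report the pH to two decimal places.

Added H+ converts OI- to HOI: HOI → 0.493 mol, OI- → 0.244 mol.
pKa = −log(2.1 × 10^-11) = 10.678
pH = pKa + log([A⁻]/[HA]) = 10.678 + log(0.244/0.493) = 10.678 -0.305

pH = 10.37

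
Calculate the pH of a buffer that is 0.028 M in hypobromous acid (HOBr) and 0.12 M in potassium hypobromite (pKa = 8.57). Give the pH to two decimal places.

pH = 9.20

pH = pKa + log([A⁻]/[HA]) = 8.57 + log(0.12/0.028)
pH = 8.57 + (+0.632) = 9.20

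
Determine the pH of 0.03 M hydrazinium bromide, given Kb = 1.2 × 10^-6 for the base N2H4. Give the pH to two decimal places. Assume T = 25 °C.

pH = 4.80

N2H5+ is the conjugate acid of the weak base N2H4.
Ka = Kw/Kb = 1.0×10^-14 / 1.2 × 10^-6 = 8.33 × 10^-9
From the ICE table, Ka = x²/(0.03 − x) = 8.33 × 10^-9.
Since Ka ≪ C₀, x ≈ √(Ka·C₀) = 1.58 × 10^-5 M.
(x/C₀ = 0.053% < 5%, so the approximation holds.)
pH = −log[H+] = −log(1.58 × 10^-5) = 4.80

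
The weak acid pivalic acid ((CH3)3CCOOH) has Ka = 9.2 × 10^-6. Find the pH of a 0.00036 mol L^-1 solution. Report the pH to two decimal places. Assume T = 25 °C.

pH = 4.27

(CH3)3CCOOH ⇌ (CH3)3CCOO- + H+
From the ICE table, Ka = [H+]²/(0.00036 − [H+]) = 9.2 × 10^-6.
The 5% rule fails; solving [H+]² + Ka·[H+] − Ka·C₀ = 0 exactly:
[H+] = [−9.2e-06 + √(9.2e-06² + 1.32e-08)]/2 = 5.31 × 10^-5 M
pH = −log(5.31 × 10^-5) = 4.27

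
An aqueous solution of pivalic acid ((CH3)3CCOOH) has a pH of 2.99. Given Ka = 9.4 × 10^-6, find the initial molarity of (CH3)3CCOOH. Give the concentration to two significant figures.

[H+] = 10^(-2.99) = 1.02 × 10^-3 M = x
Ka = x²/(C₀ − x) ⇒ C₀ = x + x²/Ka
C₀ = 1.02 × 10^-3 + (1.02 × 10^-3)²/(9.4 × 10^-6) = 1.12 × 10^-1 M

C₀ = 1.1 × 10^-1 M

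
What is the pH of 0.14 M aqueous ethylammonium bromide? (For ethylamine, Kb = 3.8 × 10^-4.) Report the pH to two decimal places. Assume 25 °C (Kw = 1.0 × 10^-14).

C2H5NH3+ is the conjugate acid of the weak base C2H5NH2.
Ka = Kw/Kb = 1.0×10^-14 / 3.8 × 10^-4 = 2.63 × 10^-11
From the ICE table, Ka = [H+]²/(0.14 − [H+]) = 2.63 × 10^-11.
Neglecting [H+] in the denominator: [H+] = √(2.63 × 10^-11 × 0.14) = 1.92 × 10^-6 M
([H+]/C₀ = 0.0014% < 5%, so the approximation holds.)
pH = −log(1.92 × 10^-6) = 5.72

pH = 5.72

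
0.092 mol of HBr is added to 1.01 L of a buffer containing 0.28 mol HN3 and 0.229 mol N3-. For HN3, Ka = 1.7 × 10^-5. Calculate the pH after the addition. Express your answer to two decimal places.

pH = 4.34

After neutralization: n(HN3) = 0.372 mol, n(N3-) = 0.137 mol.
pKa = −log(1.7 × 10^-5) = 4.770
Henderson–Hasselbalch with mole ratio 0.137/0.372: pH = 4.770 + (-0.434)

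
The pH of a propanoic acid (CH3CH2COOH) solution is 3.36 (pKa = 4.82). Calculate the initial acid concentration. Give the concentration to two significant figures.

C₀ = 1.3 × 10^-2 M

[H+] = 10^(-3.36) = 4.37 × 10^-4 M = x
Ka = 10^(−4.82) = 1.51 × 10^-5
Ka = x²/(C₀ − x) ⇒ C₀ = x + x²/Ka
C₀ = 4.37 × 10^-4 + (4.37 × 10^-4)²/(1.51 × 10^-5) = 1.31 × 10^-2 M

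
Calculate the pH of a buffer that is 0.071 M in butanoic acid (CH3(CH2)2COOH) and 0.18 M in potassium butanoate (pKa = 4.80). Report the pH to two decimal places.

pH = pKa + log([A⁻]/[HA]) = 4.80 + log(0.18/0.071)
pH = 4.80 + (+0.404) = 5.20

pH = 5.20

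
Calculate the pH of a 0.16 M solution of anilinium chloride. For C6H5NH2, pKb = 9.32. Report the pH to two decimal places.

C6H5NH3+ is the conjugate acid of the weak base C6H5NH2.
Kb = 10^(−9.32) = 4.79 × 10^-10
Ka = Kw/Kb = 1.0×10^-14 / 4.79 × 10^-10 = 2.09 × 10^-5
Ka = [H+]²/(0.16 − [H+]) = 2.09 × 10^-5
Since Ka ≪ C₀, [H+] ≈ √(Ka·C₀) = 1.83 × 10^-3 M.
([H+]/C₀ = 1.1% < 5%, so the approximation holds.)
pH = −log[H+] = −log(1.83 × 10^-3) = 2.74

pH = 2.74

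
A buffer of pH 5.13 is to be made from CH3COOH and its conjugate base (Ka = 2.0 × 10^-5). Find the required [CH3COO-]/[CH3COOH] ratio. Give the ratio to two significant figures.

ratio = 2.7

pKa = -log(2.0 × 10^-5) = 4.699
pH = pKa + log(r) ⇒ log(r) = 5.13 − 4.699 = +0.431
r = [CH3COO-]/[CH3COOH] = 10^(+0.431) = 2.7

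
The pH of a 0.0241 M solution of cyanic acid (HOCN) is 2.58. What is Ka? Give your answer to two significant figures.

[H+] = 10^(-2.58) = 2.63 × 10^-3 M
At equilibrium [HA] = 0.0241 − 2.63 × 10^-3 = 2.15 × 10^-2 M
Ka = [H+][A-]/[HA] = (2.63 × 10^-3)² / 2.15 × 10^-2 = 3.2 × 10^-4

Ka = 3.2 × 10^-4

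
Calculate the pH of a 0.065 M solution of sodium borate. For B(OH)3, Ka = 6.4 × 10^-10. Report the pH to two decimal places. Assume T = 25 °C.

pH = 11.00

B(OH)4- is the conjugate base of the weak acid B(OH)3.
Kb = Kw/Ka = 1.0×10^-14 / 6.4 × 10^-10 = 1.56 × 10^-5
From the ICE table, Kb = [OH-]²/(0.065 − [OH-]) = 1.56 × 10^-5.
Assume [OH-] ≪ 0.065: [OH-] ≈ √(1.56 × 10^-5 × 0.065) = 1.01 × 10^-3 M
Check: 1.5% ionized — well under 5%, approximation valid.
pOH = −log(1.01 × 10^-3) = 3.00; pH = 14.00 − 3.00 = 11.00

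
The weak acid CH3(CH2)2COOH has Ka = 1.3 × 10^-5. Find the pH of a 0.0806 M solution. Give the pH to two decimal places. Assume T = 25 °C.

CH3(CH2)2COOH ⇌ CH3(CH2)2COO- + H+
Ka = x²/(0.0806 − x) = 1.3 × 10^-5
Since Ka ≪ C₀, x ≈ √(Ka·C₀) = 1.02 × 10^-3 M.
pH = −log[H+] = −log(1.02 × 10^-3) = 2.99

pH = 2.99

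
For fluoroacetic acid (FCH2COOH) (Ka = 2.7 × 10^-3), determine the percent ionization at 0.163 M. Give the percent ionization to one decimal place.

FCH2COOH ⇌ FCH2COO- + H+; let x = [H+] at equilibrium.
Ka = x²/(C₀ − x); solving the quadratic gives x = 1.97 × 10^-2 M.
% ionization = x/C₀ × 100% = 1.97 × 10^-2/0.163 × 100% = 12.1%

12.1%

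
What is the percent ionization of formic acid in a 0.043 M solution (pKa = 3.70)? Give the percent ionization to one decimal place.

HCOOH ⇌ HCOO- + H+; let x = [H+] at equilibrium.
Ka = 10^(−3.70) = 2.00 × 10^-4
Ka = x²/(C₀ − x); solving the quadratic gives x = 2.83 × 10^-3 M.
% ionization = x/C₀ × 100% = 2.83 × 10^-3/0.043 × 100% = 6.6%

6.6%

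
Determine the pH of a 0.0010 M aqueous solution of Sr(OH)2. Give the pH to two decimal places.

pH = 11.30

Sr(OH)2 is a strong base (each formula unit releases 2 OH-); [OH-] = 0.002 M.
pOH = -log(0.002) = 2.70
pH = 14.00 - 2.70 = 11.30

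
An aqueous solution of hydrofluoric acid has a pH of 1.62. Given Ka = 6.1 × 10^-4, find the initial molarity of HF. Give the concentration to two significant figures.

[H+] = 10^(-1.62) = 2.40 × 10^-2 M = x
Ka = x²/(C₀ − x) ⇒ C₀ = x + x²/Ka
C₀ = 2.40 × 10^-2 + (2.40 × 10^-2)²/(6.1 × 10^-4) = 9.68 × 10^-1 M

C₀ = 9.7 × 10^-1 M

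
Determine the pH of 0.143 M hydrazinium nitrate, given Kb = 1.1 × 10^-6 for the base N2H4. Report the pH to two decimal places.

pH = 4.44

N2H5+ is the conjugate acid of the weak base N2H4.
Ka = Kw/Kb = 1.0×10^-14 / 1.1 × 10^-6 = 9.09 × 10^-9
Let x = [H+] at equilibrium. Ka = x²/(0.143 − x).
Assume x ≪ 0.143: x ≈ √(9.09 × 10^-9 × 0.143) = 3.61 × 10^-5 M
(x/C₀ = 0.025% < 5%, so the approximation holds.)
pH = −log[H+] = −log(3.61 × 10^-5) = 4.44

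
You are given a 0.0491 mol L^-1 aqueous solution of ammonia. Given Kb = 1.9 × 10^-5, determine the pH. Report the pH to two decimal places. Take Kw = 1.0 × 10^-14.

NH3 + H2O ⇌ NH4+ + OH-
From the ICE table, Kb = [OH-]²/(0.0491 − [OH-]) = 1.9 × 10^-5.
Since Kb ≪ C₀, [OH-] ≈ √(Kb·C₀) = 9.66 × 10^-4 M.
Check: 2% ionized — well under 5%, approximation valid.
pOH = −log(9.66 × 10^-4) = 3.02; pH = 14.00 − 3.02 = 10.98

pH = 10.98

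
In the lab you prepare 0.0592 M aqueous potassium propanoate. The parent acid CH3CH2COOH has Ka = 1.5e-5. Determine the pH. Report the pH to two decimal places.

pH = 8.80

CH3CH2COO- is the conjugate base of the weak acid CH3CH2COOH.
Kb = Kw/Ka = 1.0×10^-14 / 1.5 × 10^-5 = 6.67 × 10^-10
Kb = x²/(0.0592 − x) = 6.67 × 10^-10
Assume x ≪ 0.0592: x ≈ √(6.67 × 10^-10 × 0.0592) = 6.28 × 10^-6 M
(x/C₀ = 0.011% < 5%, so the approximation holds.)
pOH = 5.20, so pH = 14.00 − pOH = 8.80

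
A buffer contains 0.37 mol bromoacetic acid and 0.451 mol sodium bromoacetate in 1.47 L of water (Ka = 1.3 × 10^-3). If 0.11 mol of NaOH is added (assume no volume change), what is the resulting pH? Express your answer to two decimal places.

OH- converts BrCH2COOH to BrCH2COO-: BrCH2COOH → 0.26 mol, BrCH2COO- → 0.561 mol.
pKa = −log(1.3 × 10^-3) = 2.886
pH = pKa + log([A⁻]/[HA]) = 2.886 + log(0.561/0.26) = 2.886 +0.334

pH = 3.22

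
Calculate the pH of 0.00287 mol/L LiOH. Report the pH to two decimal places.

pH = 11.46

LiOH is a strong base; [OH-] = 0.00287 M.
pOH = -log(0.00287) = 2.54
pH = 14.00 - 2.54 = 11.46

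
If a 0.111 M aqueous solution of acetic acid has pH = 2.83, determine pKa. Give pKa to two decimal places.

[H+] = 10^(-2.83) = 1.48 × 10^-3 M
At equilibrium [HA] = 0.111 − 1.48 × 10^-3 = 1.10 × 10^-1 M
Ka = [H+][A-]/[HA] = (1.48 × 10^-3)² / 1.10 × 10^-1 = 1.99 × 10^-5
pKa = -log(1.99 × 10^-5) = 4.70

pKa = 4.70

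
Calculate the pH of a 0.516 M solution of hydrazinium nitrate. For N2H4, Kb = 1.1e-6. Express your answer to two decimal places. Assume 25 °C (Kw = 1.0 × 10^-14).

N2H5+ is the conjugate acid of the weak base N2H4.
Ka = Kw/Kb = 1.0×10^-14 / 1.1 × 10^-6 = 9.09 × 10^-9
Ka = x²/(0.516 − x) = 9.09 × 10^-9
Neglecting x in the denominator: x = √(9.09 × 10^-9 × 0.516) = 6.85 × 10^-5 M
pH = −log[H+] = −log(6.85 × 10^-5) = 4.16

pH = 4.16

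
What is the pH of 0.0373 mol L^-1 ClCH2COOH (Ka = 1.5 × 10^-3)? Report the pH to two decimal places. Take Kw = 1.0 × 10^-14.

ClCH2COOH ⇌ ClCH2COO- + H+
From the ICE table, Ka = x²/(0.0373 − x) = 1.5 × 10^-3.
x is not negligible relative to C₀; solve x² + 0.0015·x − 5.59e-05 = 0.
x = (−Ka + √(Ka² + 4·Ka·C₀))/2 = 6.77 × 10^-3 M
pH = −log[H+] = −log(6.77 × 10^-3) = 2.17

pH = 2.17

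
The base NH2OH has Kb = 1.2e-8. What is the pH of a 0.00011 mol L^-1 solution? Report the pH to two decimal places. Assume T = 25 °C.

NH2OH + H2O ⇌ NH3OH+ + OH-
Let x = [OH-] at equilibrium. Kb = x²/(0.00011 − x).
Neglecting x in the denominator: x = √(1.2 × 10^-8 × 0.00011) = 1.15 × 10^-6 M
(x/C₀ = 1% < 5%, so the approximation holds.)
pOH = 5.94, so pH = 14.00 − pOH = 8.06

pH = 8.06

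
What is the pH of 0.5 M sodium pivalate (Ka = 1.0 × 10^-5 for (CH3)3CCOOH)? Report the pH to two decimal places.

(CH3)3CCOO- is the conjugate base of the weak acid (CH3)3CCOOH.
Kb = Kw/Ka = 1.0×10^-14 / 1.0 × 10^-5 = 1.00 × 10^-9
From the ICE table, Kb = [OH-]²/(0.5 − [OH-]) = 1.00 × 10^-9.
Assume [OH-] ≪ 0.5: [OH-] ≈ √(1.00 × 10^-9 × 0.5) = 2.24 × 10^-5 M
Check: 0.0045% ionized — well under 5%, approximation valid.
pOH = −log(2.24 × 10^-5) = 4.65; pH = 14.00 − 4.65 = 9.35

pH = 9.35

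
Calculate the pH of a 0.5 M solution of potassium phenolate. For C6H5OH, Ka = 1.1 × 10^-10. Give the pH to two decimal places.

pH = 11.83

C6H5O- is the conjugate base of the weak acid C6H5OH.
Kb = Kw/Ka = 1.0×10^-14 / 1.1 × 10^-10 = 9.09 × 10^-5
From the ICE table, Kb = [OH-]²/(0.5 − [OH-]) = 9.09 × 10^-5.
Since Kb ≪ C₀, [OH-] ≈ √(Kb·C₀) = 6.74 × 10^-3 M.
([OH-]/C₀ = 1.3% < 5%, so the approximation holds.)
pOH = −log(6.74 × 10^-3) = 2.17; pH = 14.00 − 2.17 = 11.83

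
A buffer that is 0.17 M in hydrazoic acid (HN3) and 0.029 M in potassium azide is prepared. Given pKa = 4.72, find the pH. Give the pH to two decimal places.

Henderson–Hasselbalch: pH = pKa + log([N3-]/[HN3]) = 4.72 + log(0.029/0.17)
pH = 4.72 + (-0.768) = 3.95

pH = 3.95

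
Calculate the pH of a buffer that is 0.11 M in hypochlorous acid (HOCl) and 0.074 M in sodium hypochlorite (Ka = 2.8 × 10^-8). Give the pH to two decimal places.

pH = 7.38

pKa = −log(2.8 × 10^-8) = 7.553
pH = pKa + log([A⁻]/[HA]) = 7.553 + log(0.074/0.11)
pH = 7.553 + (-0.172) = 7.38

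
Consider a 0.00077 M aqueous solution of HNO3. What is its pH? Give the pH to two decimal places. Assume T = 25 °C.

pH = 3.11

HNO3 is a strong acid and dissociates completely, so [H+] = 0.00077 M.
pH = -log(0.00077) = 3.11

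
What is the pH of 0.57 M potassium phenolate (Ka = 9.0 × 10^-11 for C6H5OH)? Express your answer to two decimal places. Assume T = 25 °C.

C6H5O- is the conjugate base of the weak acid C6H5OH.
Kb = Kw/Ka = 1.0×10^-14 / 9.0 × 10^-11 = 1.11 × 10^-4
From the ICE table, Kb = x²/(0.57 − x) = 1.11 × 10^-4.
Since Kb ≪ C₀, x ≈ √(Kb·C₀) = 7.95 × 10^-3 M.
pOH = 2.10, so pH = 14.00 − pOH = 11.90

pH = 11.90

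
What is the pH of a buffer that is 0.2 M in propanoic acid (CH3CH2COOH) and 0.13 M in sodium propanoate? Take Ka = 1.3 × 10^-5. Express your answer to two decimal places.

pH = 4.70

pKa = −log(1.3 × 10^-5) = 4.886
Henderson–Hasselbalch: pH = pKa + log([CH3CH2COO-]/[CH3CH2COOH]) = 4.886 + log(0.13/0.2)
pH = 4.886 + (-0.187) = 4.70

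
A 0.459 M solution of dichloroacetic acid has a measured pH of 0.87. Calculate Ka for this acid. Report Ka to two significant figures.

[H+] = 10^(-0.87) = 1.35 × 10^-1 M
At equilibrium [HA] = 0.459 − 1.35 × 10^-1 = 3.24 × 10^-1 M
Ka = [H+][A-]/[HA] = (1.35 × 10^-1)² / 3.24 × 10^-1 = 5.6 × 10^-2

Ka = 5.6 × 10^-2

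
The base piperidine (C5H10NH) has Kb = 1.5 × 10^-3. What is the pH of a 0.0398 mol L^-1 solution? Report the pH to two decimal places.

C5H10NH + H2O ⇌ C5H10NH2+ + OH-
From the ICE table, Kb = [OH-]²/(0.0398 − [OH-]) = 1.5 × 10^-3.
Here C₀/Kb ≈ 26.5, so the small-[OH-] approximation fails. Use the quadratic:
[OH-] = (−Kb + √(Kb² + 4·Kb·C₀))/2 = 7.01 × 10^-3 M
pOH = −log(7.01 × 10^-3) = 2.15; pH = 14.00 − 2.15 = 11.85

pH = 11.85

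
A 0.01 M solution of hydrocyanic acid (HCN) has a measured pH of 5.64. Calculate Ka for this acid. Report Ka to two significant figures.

Ka = 5.2 × 10^-10

[H+] = 10^(-5.64) = 2.29 × 10^-6 M
At equilibrium [HA] = 0.01 − 2.29 × 10^-6 = 1.00 × 10^-2 M
Ka = [H+][A-]/[HA] = (2.29 × 10^-6)² / 1.00 × 10^-2 = 5.2 × 10^-10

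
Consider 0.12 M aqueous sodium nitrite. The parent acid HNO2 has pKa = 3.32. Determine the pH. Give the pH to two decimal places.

NO2- is the conjugate base of the weak acid HNO2.
Ka = 10^(−3.32) = 4.79 × 10^-4
Kb = Kw/Ka = 1.0×10^-14 / 4.79 × 10^-4 = 2.09 × 10^-11
Kb = [OH-]²/(0.12 − [OH-]) = 2.09 × 10^-11
Neglecting [OH-] in the denominator: [OH-] = √(2.09 × 10^-11 × 0.12) = 1.58 × 10^-6 M
([OH-]/C₀ = 0.0013% < 5%, so the approximation holds.)
pOH = 5.80, so pH = 14.00 − pOH = 8.20

pH = 8.20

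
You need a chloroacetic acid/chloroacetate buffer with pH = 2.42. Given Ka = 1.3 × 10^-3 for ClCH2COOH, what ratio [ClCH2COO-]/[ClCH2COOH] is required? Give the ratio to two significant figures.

ratio = 0.34

pKa = -log(1.3 × 10^-3) = 2.886
pH = pKa + log(r) ⇒ log(r) = 2.42 − 2.886 = -0.466
r = [ClCH2COO-]/[ClCH2COOH] = 10^(-0.466) = 0.342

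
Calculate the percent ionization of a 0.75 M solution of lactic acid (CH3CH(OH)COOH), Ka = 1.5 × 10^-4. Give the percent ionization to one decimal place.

1.4%

CH3CH(OH)COOH ⇌ CH3CH(OH)COO- + H+; let x = [H+] at equilibrium.
x ≈ √(Ka·C₀) = √(1.5 × 10^-4 × 0.75) = 1.06 × 10^-2 M
% ionization = x/C₀ × 100% = 1.06 × 10^-2/0.75 × 100% = 1.4%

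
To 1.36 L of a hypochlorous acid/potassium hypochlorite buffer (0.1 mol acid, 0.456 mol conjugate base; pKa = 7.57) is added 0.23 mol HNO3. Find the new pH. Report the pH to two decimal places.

After neutralization: n(HOCl) = 0.33 mol, n(OCl-) = 0.226 mol.
pH = pKa + log(n_OCl-/n_HOCl) = 7.57 + log(0.226/0.33) = 7.57 + (-0.164)

pH = 7.41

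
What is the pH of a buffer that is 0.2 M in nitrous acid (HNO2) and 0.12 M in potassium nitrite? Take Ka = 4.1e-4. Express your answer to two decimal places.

pKa = −log(4.1 × 10^-4) = 3.387
Using pH = pKa + log([base]/[acid]) with [base]/[acid] = 0.12/0.2:
pH = 3.387 + (-0.222) = 3.17

pH = 3.17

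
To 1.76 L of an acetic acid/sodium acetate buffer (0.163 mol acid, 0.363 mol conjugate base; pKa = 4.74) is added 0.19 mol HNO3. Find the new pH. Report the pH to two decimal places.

pH = 4.43

After neutralization: n(CH3COOH) = 0.353 mol, n(CH3COO-) = 0.173 mol.
pH = pKa + log([A⁻]/[HA]) = 4.74 + log(0.173/0.353) = 4.74 -0.310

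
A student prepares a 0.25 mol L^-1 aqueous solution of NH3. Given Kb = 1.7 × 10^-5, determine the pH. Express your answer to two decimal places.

NH3 + H2O ⇌ NH4+ + OH-
Kb = [OH-]²/(0.25 − [OH-]) = 1.7 × 10^-5
Neglecting [OH-] in the denominator: [OH-] = √(1.7 × 10^-5 × 0.25) = 2.06 × 10^-3 M
Check: 0.82% ionized — well under 5%, approximation valid.
pOH = −log(2.06 × 10^-3) = 2.69; pH = 14.00 − 2.69 = 11.31

pH = 11.31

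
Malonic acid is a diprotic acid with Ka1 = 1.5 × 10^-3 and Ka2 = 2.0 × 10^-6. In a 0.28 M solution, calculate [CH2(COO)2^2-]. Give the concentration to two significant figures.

2.0 × 10^-6 M

First ionization gives [H+] ≈ [CH2(COOH)COO-] = 1.98 × 10^-2 M.
Second step: Ka2 = [H+][CH2(COO)2^2-]/[CH2(COOH)COO-] ≈ [CH2(COO)2^2-] (since [H+] ≈ [CH2(COOH)COO-]).
So [CH2(COO)2^2-] ≈ Ka2.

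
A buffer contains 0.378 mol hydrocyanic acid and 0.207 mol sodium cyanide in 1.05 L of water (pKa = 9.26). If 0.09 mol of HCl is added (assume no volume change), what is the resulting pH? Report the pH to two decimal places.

pH = 8.66

After neutralization: n(HCN) = 0.468 mol, n(CN-) = 0.117 mol.
pH = pKa + log([A⁻]/[HA]) = 9.26 + log(0.117/0.468) = 9.26 -0.602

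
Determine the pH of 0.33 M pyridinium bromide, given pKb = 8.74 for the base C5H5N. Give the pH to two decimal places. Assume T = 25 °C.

pH = 2.87

C5H5NH+ is the conjugate acid of the weak base C5H5N.
Kb = 10^(−8.74) = 1.82 × 10^-9
Ka = Kw/Kb = 1.0×10^-14 / 1.82 × 10^-9 = 5.49 × 10^-6
Ka = [H+]²/(0.33 − [H+]) = 5.49 × 10^-6
Neglecting [H+] in the denominator: [H+] = √(5.49 × 10^-6 × 0.33) = 1.35 × 10^-3 M
pH = −log[H+] = −log(1.35 × 10^-3) = 2.87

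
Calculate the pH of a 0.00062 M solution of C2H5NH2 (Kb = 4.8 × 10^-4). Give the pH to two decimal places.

pH = 10.55

C2H5NH2 + H2O ⇌ C2H5NH3+ + OH-
Kb = [OH-]²/(0.00062 − [OH-]) = 4.8 × 10^-4
The 5% rule fails; solving [OH-]² + Kb·[OH-] − Kb·C₀ = 0 exactly:
[OH-] = (−Kb + √(Kb² + 4·Kb·C₀))/2 = 3.56 × 10^-4 M
pOH = 3.45, so pH = 14.00 − pOH = 10.55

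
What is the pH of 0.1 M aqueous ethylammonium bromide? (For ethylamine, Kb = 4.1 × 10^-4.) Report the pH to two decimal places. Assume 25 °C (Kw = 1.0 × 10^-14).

C2H5NH3+ is the conjugate acid of the weak base C2H5NH2.
Ka = Kw/Kb = 1.0×10^-14 / 4.1 × 10^-4 = 2.44 × 10^-11
Ka = [H+]²/(0.1 − [H+]) = 2.44 × 10^-11
Since Ka ≪ C₀, [H+] ≈ √(Ka·C₀) = 1.56 × 10^-6 M.
Check: 0.0016% ionized — well under 5%, approximation valid.
pH = −log[H+] = −log(1.56 × 10^-6) = 5.81

pH = 5.81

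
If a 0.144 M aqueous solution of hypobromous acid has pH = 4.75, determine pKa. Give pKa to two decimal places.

[H+] = 10^(-4.75) = 1.78 × 10^-5 M
At equilibrium [HA] = 0.144 − 1.78 × 10^-5 = 1.44 × 10^-1 M
Ka = [H+][A-]/[HA] = (1.78 × 10^-5)² / 1.44 × 10^-1 = 2.20 × 10^-9
pKa = -log(2.20 × 10^-9) = 8.66

pKa = 8.66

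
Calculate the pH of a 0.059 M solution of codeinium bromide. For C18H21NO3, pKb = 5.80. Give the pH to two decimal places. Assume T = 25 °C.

C18H22NO3+ is the conjugate acid of the weak base C18H21NO3.
Kb = 10^(−5.80) = 1.58 × 10^-6
Ka = Kw/Kb = 1.0×10^-14 / 1.58 × 10^-6 = 6.33 × 10^-9
Ka = [H+]²/(0.059 − [H+]) = 6.33 × 10^-9
Since Ka ≪ C₀, [H+] ≈ √(Ka·C₀) = 1.93 × 10^-5 M.
([H+]/C₀ = 0.033% < 5%, so the approximation holds.)
pH = −log(1.93 × 10^-5) = 4.71

pH = 4.71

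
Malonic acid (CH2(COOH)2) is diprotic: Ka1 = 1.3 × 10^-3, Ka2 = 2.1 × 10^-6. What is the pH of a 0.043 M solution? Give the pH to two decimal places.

Since Ka1 ≫ Ka2, the first ionization dominates [H+].
Ka1 = x²/(0.043 − x) = 1.3 × 10^-3
Solving the quadratic: x = (−Ka1 + √(Ka1² + 4·Ka1·C₀))/2 = 6.85 × 10^-3 M
pH = −log(6.85 × 10^-3) = 2.16

pH = 2.16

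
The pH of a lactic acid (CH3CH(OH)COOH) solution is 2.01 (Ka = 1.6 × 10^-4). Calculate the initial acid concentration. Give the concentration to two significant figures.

[H+] = 10^(-2.01) = 9.77 × 10^-3 M = x
Ka = x²/(C₀ − x) ⇒ C₀ = x + x²/Ka
C₀ = 9.77 × 10^-3 + (9.77 × 10^-3)²/(1.6 × 10^-4) = 6.06 × 10^-1 M

C₀ = 6.1 × 10^-1 M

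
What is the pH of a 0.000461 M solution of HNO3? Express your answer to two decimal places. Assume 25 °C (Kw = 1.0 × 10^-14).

HNO3 is a strong acid and dissociates completely, so [H+] = 0.000461 M.
pH = -log(0.000461) = 3.34

pH = 3.34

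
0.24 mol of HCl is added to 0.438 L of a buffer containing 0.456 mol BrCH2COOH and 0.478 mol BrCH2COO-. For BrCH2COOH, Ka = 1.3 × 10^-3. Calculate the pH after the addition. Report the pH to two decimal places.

pH = 2.42

After neutralization: n(BrCH2COOH) = 0.696 mol, n(BrCH2COO-) = 0.238 mol.
pKa = −log(1.3 × 10^-3) = 2.886
pH = pKa + log(n_BrCH2COO-/n_BrCH2COOH) = 2.886 + log(0.238/0.696) = 2.886 + (-0.466)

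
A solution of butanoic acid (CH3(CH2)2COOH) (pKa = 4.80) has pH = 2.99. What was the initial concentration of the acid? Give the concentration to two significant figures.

[H+] = 10^(-2.99) = 1.02 × 10^-3 M = x
Ka = 10^(−4.80) = 1.58 × 10^-5
Ka = x²/(C₀ − x) ⇒ C₀ = x + x²/Ka
C₀ = 1.02 × 10^-3 + (1.02 × 10^-3)²/(1.58 × 10^-5) = 6.69 × 10^-2 M

C₀ = 6.7 × 10^-2 M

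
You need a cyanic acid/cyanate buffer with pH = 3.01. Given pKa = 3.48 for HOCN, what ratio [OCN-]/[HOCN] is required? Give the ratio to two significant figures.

pH = pKa + log(r) ⇒ log(r) = 3.01 − 3.48 = -0.47
r = [OCN-]/[HOCN] = 10^(-0.47) = 0.339

ratio = 0.34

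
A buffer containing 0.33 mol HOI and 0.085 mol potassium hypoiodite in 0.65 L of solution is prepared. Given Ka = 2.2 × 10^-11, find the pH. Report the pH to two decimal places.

pKa = −log(2.2 × 10^-11) = 10.658
Using pH = pKa + log([base]/[acid]) with [base]/[acid] = 0.085/0.33:
pH = 10.658 + (-0.589) = 10.07

pH = 10.07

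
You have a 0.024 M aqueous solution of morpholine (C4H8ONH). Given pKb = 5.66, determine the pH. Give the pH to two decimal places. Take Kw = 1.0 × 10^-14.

pH = 10.36

C4H8ONH + H2O ⇌ C4H8ONH2+ + OH-
Kb = 10^(−5.66) = 2.19 × 10^-6
Kb = [OH-]²/(0.024 − [OH-]) = 2.19 × 10^-6
Assume [OH-] ≪ 0.024: [OH-] ≈ √(2.19 × 10^-6 × 0.024) = 2.29 × 10^-4 M
pOH = 3.64, so pH = 14.00 − pOH = 10.36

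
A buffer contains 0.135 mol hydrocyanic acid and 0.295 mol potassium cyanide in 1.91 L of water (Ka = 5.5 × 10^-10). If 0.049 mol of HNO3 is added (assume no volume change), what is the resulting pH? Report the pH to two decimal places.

Added H+ converts CN- to HCN: HCN → 0.184 mol, CN- → 0.246 mol.
pKa = −log(5.5 × 10^-10) = 9.260
pH = pKa + log(n_CN-/n_HCN) = 9.260 + log(0.246/0.184) = 9.260 + (+0.126)

pH = 9.39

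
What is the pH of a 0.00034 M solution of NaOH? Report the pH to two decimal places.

pH = 10.53

NaOH is a strong base; [OH-] = 0.00034 M.
pOH = -log(0.00034) = 3.47
pH = 14.00 - 3.47 = 10.53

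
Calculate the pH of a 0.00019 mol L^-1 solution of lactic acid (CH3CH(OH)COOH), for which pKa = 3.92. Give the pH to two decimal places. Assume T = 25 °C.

CH3CH(OH)COOH ⇌ CH3CH(OH)COO- + H+
Ka = 10^(−3.92) = 1.20 × 10^-4
Let x = [H+] at equilibrium. Ka = x²/(0.00019 − x).
Here C₀/Ka ≈ 1.58, so the small-x approximation fails. Use the quadratic:
x = [−0.00012 + √(0.00012² + 9.12e-08)]/2 = 1.02 × 10^-4 M
pH = −log(1.02 × 10^-4) = 3.99

pH = 3.99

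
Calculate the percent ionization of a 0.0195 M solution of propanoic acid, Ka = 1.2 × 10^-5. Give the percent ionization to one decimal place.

2.5%

CH3CH2COOH ⇌ CH3CH2COO- + H+; let x = [H+] at equilibrium.
x ≈ √(Ka·C₀) = √(1.2 × 10^-5 × 0.0195) = 4.84 × 10^-4 M
% ionization = x/C₀ × 100% = 4.84 × 10^-4/0.0195 × 100% = 2.5%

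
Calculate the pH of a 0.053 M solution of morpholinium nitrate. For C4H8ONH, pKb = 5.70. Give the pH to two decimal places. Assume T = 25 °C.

C4H8ONH2+ is the conjugate acid of the weak base C4H8ONH.
Kb = 10^(−5.70) = 2.00 × 10^-6
Ka = Kw/Kb = 1.0×10^-14 / 2.00 × 10^-6 = 5.00 × 10^-9
Ka = [H+]²/(0.053 − [H+]) = 5.00 × 10^-9
Neglecting [H+] in the denominator: [H+] = √(5.00 × 10^-9 × 0.053) = 1.63 × 10^-5 M
Check: 0.031% ionized — well under 5%, approximation valid.
pH = −log(1.63 × 10^-5) = 4.79

pH = 4.79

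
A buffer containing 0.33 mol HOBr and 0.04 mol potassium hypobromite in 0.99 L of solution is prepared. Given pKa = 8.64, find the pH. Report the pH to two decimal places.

Using pH = pKa + log([base]/[acid]) with [base]/[acid] = 0.04/0.33:
pH = 8.64 + (-0.916) = 7.72

pH = 7.72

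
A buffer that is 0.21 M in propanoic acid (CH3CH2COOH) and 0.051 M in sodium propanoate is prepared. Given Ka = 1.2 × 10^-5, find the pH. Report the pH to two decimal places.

pKa = −log(1.2 × 10^-5) = 4.921
pH = pKa + log([A⁻]/[HA]) = 4.921 + log(0.051/0.21)
pH = 4.921 + (-0.615) = 4.31

pH = 4.31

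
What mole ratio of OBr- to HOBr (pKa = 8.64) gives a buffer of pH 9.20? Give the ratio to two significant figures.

ratio = 3.6

pH = pKa + log(r) ⇒ log(r) = 9.20 − 8.64 = +0.56
r = [OBr-]/[HOBr] = 10^(+0.56) = 3.63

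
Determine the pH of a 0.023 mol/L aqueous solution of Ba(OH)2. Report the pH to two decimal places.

pH = 12.66

Ba(OH)2 is a strong base (each formula unit releases 2 OH-); [OH-] = 0.046 M.
pOH = -log(0.046) = 1.34
pH = 14.00 - 1.34 = 12.66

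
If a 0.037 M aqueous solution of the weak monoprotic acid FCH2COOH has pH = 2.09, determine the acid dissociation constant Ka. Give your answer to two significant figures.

[H+] = 10^(-2.09) = 8.13 × 10^-3 M
At equilibrium [HA] = 0.037 − 8.13 × 10^-3 = 2.89 × 10^-2 M
Ka = [H+][A-]/[HA] = (8.13 × 10^-3)² / 2.89 × 10^-2 = 2.3 × 10^-3

Ka = 2.3 × 10^-3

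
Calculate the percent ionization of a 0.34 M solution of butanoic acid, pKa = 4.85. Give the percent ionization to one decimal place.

CH3(CH2)2COOH ⇌ CH3(CH2)2COO- + H+; let x = [H+] at equilibrium.
Ka = 10^(−4.85) = 1.41 × 10^-5
x ≈ √(Ka·C₀) = √(1.41 × 10^-5 × 0.34) = 2.19 × 10^-3 M
% ionization = x/C₀ × 100% = 2.19 × 10^-3/0.34 × 100% = 0.6%

0.6%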